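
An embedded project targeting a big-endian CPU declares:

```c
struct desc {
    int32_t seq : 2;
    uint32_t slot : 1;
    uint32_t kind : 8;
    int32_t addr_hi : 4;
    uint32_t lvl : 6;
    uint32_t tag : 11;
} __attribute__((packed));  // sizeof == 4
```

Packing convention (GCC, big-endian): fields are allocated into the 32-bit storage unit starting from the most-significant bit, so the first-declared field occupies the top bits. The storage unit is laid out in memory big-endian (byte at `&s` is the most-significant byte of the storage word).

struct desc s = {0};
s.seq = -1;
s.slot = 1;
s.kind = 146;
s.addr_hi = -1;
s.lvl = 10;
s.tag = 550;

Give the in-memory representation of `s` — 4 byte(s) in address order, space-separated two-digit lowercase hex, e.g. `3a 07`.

seq (2b) val=-1 bits=0x3 at bit 30: 0xc0000000
slot (1b) val=1 bits=0x1 at bit 29: 0xe0000000
kind (8b) val=146 bits=0x92 at bit 21: 0xf2400000
addr_hi (4b) val=-1 bits=0xf at bit 17: 0xf25e0000
lvl (6b) val=10 bits=0xa at bit 11: 0xf25e5000
tag (11b) val=550 bits=0x226 at bit 0: 0xf25e5226
word = 0xf25e5226 → big-endian bytes:
  [0]=0xf2  [1]=0x5e  [2]=0x52  [3]=0x26

f2 5e 52 26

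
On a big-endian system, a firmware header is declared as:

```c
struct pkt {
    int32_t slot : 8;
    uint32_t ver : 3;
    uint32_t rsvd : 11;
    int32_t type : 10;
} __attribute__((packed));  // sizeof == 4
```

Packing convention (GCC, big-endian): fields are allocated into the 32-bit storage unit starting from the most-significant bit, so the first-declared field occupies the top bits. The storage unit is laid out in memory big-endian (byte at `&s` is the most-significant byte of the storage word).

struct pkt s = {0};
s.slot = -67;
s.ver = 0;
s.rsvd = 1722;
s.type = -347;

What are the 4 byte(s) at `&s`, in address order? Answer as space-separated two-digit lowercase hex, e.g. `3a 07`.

slot:8 = -67 → 0xbd << 24 → word 0xbd000000
ver:3 = 0 → 0x0 << 21 → word 0xbd000000
rsvd:11 = 1722 → 0x6ba << 10 → word 0xbd1ae800
type:10 = -347 → 0x2a5 << 0 → word 0xbd1aeaa5
word = 0xbd1aeaa5 → big-endian bytes:
  [0]=0xbd  [1]=0x1a  [2]=0xea  [3]=0xa5

bd 1a ea a5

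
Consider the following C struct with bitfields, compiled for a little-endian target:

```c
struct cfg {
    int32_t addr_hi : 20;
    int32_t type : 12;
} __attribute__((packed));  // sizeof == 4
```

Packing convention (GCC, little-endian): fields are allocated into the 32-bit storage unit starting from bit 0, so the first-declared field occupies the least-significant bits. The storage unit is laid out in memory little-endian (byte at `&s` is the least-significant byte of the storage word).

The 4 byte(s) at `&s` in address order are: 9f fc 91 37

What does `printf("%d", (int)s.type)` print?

889

[0]=0x9f [1]=0xfc [2]=0x91 [3]=0x37 (little-endian) → word 0x3791fc9f
addr_hi [0+:20] = (word>>0) & 0xfffff = 130207
type [20+:12] = (word>>20) & 0xfff = 889  ←
type signed 12b, MSB=0: value = 889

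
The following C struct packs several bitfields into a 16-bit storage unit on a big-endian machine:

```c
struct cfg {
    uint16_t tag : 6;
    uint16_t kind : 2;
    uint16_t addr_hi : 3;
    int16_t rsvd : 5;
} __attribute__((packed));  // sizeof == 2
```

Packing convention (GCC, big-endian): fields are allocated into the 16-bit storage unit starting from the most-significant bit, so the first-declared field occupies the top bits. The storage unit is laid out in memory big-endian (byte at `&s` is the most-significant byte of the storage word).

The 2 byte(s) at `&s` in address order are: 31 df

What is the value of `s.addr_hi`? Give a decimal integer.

[0]=0x31 [1]=0xdf (big-endian) → word 0x31df
tag [10+:6] = (word>>10) & 0x3f = 12
kind [8+:2] = (word>>8) & 0x3 = 1
addr_hi [5+:3] = (word>>5) & 0x7 = 6  ←
rsvd [0+:5] = (word>>0) & 0x1f = 31

6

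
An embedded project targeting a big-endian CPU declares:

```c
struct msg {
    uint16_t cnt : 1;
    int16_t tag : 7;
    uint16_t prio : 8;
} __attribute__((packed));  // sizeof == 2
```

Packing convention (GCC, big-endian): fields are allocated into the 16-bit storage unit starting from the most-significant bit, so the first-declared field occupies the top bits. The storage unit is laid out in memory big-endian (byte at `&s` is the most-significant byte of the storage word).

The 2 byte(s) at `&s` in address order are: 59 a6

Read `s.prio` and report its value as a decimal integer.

[0]=0x59 [1]=0xa6 (big-endian) → word 0x59a6
cnt [15+:1] = (word>>15) & 0x1 = 0
tag [8+:7] = (word>>8) & 0x7f = 89
prio [0+:8] = (word>>0) & 0xff = 166  ←

166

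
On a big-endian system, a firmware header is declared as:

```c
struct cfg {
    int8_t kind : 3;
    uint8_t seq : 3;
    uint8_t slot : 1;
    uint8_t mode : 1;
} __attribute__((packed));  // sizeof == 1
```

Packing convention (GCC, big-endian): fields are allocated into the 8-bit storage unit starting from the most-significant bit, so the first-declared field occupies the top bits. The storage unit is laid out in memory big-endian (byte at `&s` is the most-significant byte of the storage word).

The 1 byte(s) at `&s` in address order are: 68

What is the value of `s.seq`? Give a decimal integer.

2

[0]=0x68 (big-endian) → word 0x68
kind:3 @ bit 5 → (0x68>>5)&0x7 = 0x3
seq:3 @ bit 2 → (0x68>>2)&0x7 = 0x2  ←
slot:1 @ bit 1 → (0x68>>1)&0x1 = 0x0
mode:1 @ bit 0 → (0x68>>0)&0x1 = 0x0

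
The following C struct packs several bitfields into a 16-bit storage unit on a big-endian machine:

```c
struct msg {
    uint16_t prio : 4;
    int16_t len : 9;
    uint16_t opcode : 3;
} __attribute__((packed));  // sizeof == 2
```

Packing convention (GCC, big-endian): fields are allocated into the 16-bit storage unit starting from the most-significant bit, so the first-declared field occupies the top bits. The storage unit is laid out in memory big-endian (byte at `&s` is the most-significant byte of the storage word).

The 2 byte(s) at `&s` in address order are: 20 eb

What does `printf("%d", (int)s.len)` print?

29

[0]=0x20 [1]=0xeb (big-endian) → word 0x20eb
prio:4 @ bit 12 → (0x20eb>>12)&0xf = 0x2
len:9 @ bit 3 → (0x20eb>>3)&0x1ff = 0x1d  ←
opcode:3 @ bit 0 → (0x20eb>>0)&0x7 = 0x3
len signed 9b, MSB=0: value = 29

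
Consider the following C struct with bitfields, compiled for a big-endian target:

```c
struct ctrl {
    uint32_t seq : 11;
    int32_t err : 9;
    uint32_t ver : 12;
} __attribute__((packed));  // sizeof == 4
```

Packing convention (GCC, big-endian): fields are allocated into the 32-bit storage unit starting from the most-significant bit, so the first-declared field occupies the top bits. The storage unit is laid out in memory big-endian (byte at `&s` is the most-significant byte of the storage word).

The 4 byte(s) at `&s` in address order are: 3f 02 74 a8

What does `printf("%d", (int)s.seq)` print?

[0]=0x3f [1]=0x02 [2]=0x74 [3]=0xa8 (big-endian) → word 0x3f0274a8
seq:11 @ bit 21 → (0x3f0274a8>>21)&0x7ff = 0x1f8  ←
err:9 @ bit 12 → (0x3f0274a8>>12)&0x1ff = 0x27
ver:12 @ bit 0 → (0x3f0274a8>>0)&0xfff = 0x4a8

504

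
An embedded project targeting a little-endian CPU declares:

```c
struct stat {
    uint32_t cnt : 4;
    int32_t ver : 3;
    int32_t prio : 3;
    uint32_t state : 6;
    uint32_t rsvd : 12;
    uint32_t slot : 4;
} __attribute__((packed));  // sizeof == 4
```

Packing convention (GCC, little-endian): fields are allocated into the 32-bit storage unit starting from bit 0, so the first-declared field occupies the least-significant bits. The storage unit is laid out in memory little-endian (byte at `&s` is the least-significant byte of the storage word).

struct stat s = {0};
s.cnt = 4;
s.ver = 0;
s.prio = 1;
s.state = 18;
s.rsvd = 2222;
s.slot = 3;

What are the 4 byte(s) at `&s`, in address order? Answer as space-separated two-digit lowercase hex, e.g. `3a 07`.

84 48 ae 38

[0+:4] cnt=4 & 0xf = 0x4; word=0x00000004
[4+:3] ver=0 & 0x7 = 0x0; word=0x00000004
[7+:3] prio=1 & 0x7 = 0x1; word=0x00000084
[10+:6] state=18 & 0x3f = 0x12; word=0x00004884
[16+:12] rsvd=2222 & 0xfff = 0x8ae; word=0x08ae4884
[28+:4] slot=3 & 0xf = 0x3; word=0x38ae4884
word = 0x38ae4884 → little-endian bytes:
  [0]=0x84  [1]=0x48  [2]=0xae  [3]=0x38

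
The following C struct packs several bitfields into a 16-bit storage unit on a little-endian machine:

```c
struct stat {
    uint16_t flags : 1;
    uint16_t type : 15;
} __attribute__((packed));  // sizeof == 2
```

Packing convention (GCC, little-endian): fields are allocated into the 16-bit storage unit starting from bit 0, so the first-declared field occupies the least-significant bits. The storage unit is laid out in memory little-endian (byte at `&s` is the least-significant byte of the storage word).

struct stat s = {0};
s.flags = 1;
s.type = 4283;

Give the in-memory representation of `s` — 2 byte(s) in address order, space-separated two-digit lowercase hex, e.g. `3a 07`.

flags:1 = 1 → 0x1 << 0 → word 0x0001
type:15 = 4283 → 0x10bb << 1 → word 0x2177
word = 0x2177 → little-endian bytes:
  [0]=0x77  [1]=0x21

77 21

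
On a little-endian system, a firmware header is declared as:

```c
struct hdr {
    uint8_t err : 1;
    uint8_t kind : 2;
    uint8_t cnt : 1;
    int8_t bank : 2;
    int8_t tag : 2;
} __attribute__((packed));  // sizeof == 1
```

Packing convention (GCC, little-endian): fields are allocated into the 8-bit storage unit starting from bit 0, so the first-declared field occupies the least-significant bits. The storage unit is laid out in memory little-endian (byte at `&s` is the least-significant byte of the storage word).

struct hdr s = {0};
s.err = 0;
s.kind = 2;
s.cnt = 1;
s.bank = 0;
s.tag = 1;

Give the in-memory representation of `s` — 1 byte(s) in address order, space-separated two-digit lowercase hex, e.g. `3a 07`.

4c

err (1b) val=0 bits=0x0 at bit 0: 0x00
kind (2b) val=2 bits=0x2 at bit 1: 0x04
cnt (1b) val=1 bits=0x1 at bit 3: 0x0c
bank (2b) val=0 bits=0x0 at bit 4: 0x0c
tag (2b) val=1 bits=0x1 at bit 6: 0x4c
word = 0x4c → little-endian bytes:
  [0]=0x4c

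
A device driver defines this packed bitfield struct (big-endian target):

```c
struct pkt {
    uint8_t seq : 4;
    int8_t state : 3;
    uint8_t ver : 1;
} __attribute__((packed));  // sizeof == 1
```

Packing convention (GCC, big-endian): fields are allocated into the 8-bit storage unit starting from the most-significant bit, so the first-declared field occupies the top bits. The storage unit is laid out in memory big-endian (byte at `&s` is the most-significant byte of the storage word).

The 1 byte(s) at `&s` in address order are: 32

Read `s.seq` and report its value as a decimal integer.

[0]=0x32 (big-endian) → word 0x32
seq [4+:4] = (word>>4) & 0xf = 3  ←
state [1+:3] = (word>>1) & 0x7 = 1
ver [0+:1] = (word>>0) & 0x1 = 0

3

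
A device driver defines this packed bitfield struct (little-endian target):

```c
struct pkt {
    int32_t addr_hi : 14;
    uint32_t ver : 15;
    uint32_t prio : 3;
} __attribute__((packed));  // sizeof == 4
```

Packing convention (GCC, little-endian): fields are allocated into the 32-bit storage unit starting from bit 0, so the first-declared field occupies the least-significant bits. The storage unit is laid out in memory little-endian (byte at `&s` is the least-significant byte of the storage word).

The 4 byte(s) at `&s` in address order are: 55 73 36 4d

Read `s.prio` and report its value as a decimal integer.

2

[0]=0x55 [1]=0x73 [2]=0x36 [3]=0x4d (little-endian) → word 0x4d367355
addr_hi [0+:14] = (word>>0) & 0x3fff = 13141
ver [14+:15] = (word>>14) & 0x7fff = 13529
prio [29+:3] = (word>>29) & 0x7 = 2  ←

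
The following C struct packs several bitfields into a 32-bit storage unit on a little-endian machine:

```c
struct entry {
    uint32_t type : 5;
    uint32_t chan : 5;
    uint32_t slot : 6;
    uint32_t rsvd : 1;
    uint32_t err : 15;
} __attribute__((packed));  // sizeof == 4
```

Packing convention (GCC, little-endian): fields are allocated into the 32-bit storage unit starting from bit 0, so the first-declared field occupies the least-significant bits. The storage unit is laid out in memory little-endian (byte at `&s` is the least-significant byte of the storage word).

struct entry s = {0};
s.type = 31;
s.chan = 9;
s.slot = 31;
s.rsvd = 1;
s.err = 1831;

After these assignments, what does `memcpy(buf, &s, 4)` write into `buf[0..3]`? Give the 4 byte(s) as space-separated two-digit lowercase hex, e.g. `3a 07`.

3f 7d 4f 0e

[0+:5] type=31 & 0x1f = 0x1f; word=0x0000001f
[5+:5] chan=9 & 0x1f = 0x9; word=0x0000013f
[10+:6] slot=31 & 0x3f = 0x1f; word=0x00007d3f
[16+:1] rsvd=1 & 0x1 = 0x1; word=0x00017d3f
[17+:15] err=1831 & 0x7fff = 0x727; word=0x0e4f7d3f
word = 0x0e4f7d3f → little-endian bytes:
  [0]=0x3f  [1]=0x7d  [2]=0x4f  [3]=0x0e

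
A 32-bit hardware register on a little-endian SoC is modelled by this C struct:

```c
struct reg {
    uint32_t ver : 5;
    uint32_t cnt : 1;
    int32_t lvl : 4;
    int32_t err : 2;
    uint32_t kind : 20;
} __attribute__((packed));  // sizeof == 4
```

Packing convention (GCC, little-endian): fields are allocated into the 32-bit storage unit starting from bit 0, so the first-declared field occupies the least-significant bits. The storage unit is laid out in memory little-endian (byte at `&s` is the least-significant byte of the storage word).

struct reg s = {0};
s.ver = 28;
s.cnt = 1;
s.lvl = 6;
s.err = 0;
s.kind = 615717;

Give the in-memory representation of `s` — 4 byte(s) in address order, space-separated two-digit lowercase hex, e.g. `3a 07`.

[0+:5] ver=28 & 0x1f = 0x1c; word=0x0000001c
[5+:1] cnt=1 & 0x1 = 0x1; word=0x0000003c
[6+:4] lvl=6 & 0xf = 0x6; word=0x000001bc
[10+:2] err=0 & 0x3 = 0x0; word=0x000001bc
[12+:20] kind=615717 & 0xfffff = 0x96525; word=0x965251bc
word = 0x965251bc → little-endian bytes:
  [0]=0xbc  [1]=0x51  [2]=0x52  [3]=0x96

bc 51 52 96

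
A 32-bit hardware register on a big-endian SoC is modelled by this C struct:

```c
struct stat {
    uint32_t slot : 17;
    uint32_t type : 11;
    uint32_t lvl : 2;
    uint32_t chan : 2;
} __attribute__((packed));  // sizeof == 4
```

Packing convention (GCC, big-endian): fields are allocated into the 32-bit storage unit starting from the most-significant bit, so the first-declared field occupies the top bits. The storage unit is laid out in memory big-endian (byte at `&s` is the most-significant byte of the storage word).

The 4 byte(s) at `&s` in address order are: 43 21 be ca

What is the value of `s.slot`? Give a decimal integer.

[0]=0x43 [1]=0x21 [2]=0xbe [3]=0xca (big-endian) → word 0x4321beca
slot [15+:17] = (word>>15) & 0x1ffff = 34371  ←
type [4+:11] = (word>>4) & 0x7ff = 1004
lvl [2+:2] = (word>>2) & 0x3 = 2
chan [0+:2] = (word>>0) & 0x3 = 2

34371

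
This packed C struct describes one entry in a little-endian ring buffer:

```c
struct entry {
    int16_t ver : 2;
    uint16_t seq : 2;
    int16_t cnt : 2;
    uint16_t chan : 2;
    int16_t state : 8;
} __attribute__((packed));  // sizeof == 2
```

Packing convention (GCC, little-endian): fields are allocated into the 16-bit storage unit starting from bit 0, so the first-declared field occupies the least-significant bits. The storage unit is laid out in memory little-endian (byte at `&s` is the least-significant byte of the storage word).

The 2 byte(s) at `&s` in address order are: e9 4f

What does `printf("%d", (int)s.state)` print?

79

[0]=0xe9 [1]=0x4f (little-endian) → word 0x4fe9
ver [0+:2] = (word>>0) & 0x3 = 1
seq [2+:2] = (word>>2) & 0x3 = 2
cnt [4+:2] = (word>>4) & 0x3 = 2
chan [6+:2] = (word>>6) & 0x3 = 3
state [8+:8] = (word>>8) & 0xff = 79  ←
state signed 8b, MSB=0: value = 79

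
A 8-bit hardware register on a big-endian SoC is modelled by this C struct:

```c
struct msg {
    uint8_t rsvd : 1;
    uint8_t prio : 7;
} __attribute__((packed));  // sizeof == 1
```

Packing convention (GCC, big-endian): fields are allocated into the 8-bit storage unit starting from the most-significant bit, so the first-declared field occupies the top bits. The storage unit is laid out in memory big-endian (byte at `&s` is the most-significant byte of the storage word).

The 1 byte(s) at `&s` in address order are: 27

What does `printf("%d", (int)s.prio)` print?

[0]=0x27 (big-endian) → word 0x27
rsvd:1 @ bit 7 → (0x27>>7)&0x1 = 0x0
prio:7 @ bit 0 → (0x27>>0)&0x7f = 0x27  ←

39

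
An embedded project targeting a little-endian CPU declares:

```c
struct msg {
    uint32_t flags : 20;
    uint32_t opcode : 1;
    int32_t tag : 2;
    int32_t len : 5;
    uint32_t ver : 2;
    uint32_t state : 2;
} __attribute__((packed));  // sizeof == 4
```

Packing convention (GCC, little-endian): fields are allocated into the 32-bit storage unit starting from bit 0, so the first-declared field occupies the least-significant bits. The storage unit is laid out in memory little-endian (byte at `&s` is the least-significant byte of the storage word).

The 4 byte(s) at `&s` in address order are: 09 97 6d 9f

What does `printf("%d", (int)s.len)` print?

[0]=0x09 [1]=0x97 [2]=0x6d [3]=0x9f (little-endian) → word 0x9f6d9709
flags [0+:20] = (word>>0) & 0xfffff = 890633
opcode [20+:1] = (word>>20) & 0x1 = 0
tag [21+:2] = (word>>21) & 0x3 = 3
len [23+:5] = (word>>23) & 0x1f = 30  ←
ver [28+:2] = (word>>28) & 0x3 = 1
state [30+:2] = (word>>30) & 0x3 = 2
len signed 5b, MSB=1: 30 - 32 = -2

-2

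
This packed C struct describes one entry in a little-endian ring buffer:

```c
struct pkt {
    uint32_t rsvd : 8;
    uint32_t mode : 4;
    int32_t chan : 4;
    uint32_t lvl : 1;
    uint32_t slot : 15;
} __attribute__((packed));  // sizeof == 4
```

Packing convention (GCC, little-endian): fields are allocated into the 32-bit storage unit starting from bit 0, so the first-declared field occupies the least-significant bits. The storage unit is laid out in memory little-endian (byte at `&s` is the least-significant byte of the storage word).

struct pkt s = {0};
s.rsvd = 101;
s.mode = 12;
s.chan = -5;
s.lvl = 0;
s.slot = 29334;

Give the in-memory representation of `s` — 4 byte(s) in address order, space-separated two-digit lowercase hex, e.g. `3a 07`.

[0+:8] rsvd=101 & 0xff = 0x65; word=0x00000065
[8+:4] mode=12 & 0xf = 0xc; word=0x00000c65
[12+:4] chan=-5 & 0xf = 0xb; word=0x0000bc65
[16+:1] lvl=0 & 0x1 = 0x0; word=0x0000bc65
[17+:15] slot=29334 & 0x7fff = 0x7296; word=0xe52cbc65
word = 0xe52cbc65 → little-endian bytes:
  [0]=0x65  [1]=0xbc  [2]=0x2c  [3]=0xe5

65 bc 2c e5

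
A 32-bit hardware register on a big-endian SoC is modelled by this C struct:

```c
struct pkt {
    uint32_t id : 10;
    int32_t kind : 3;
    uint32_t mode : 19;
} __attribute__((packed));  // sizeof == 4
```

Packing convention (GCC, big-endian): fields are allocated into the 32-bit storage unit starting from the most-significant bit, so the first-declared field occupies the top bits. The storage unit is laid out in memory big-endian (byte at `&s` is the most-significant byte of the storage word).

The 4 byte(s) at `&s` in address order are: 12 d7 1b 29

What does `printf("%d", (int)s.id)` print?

75

[0]=0x12 [1]=0xd7 [2]=0x1b [3]=0x29 (big-endian) → word 0x12d71b29
id:10 @ bit 22 → (0x12d71b29>>22)&0x3ff = 0x4b  ←
kind:3 @ bit 19 → (0x12d71b29>>19)&0x7 = 0x2
mode:19 @ bit 0 → (0x12d71b29>>0)&0x7ffff = 0x71b29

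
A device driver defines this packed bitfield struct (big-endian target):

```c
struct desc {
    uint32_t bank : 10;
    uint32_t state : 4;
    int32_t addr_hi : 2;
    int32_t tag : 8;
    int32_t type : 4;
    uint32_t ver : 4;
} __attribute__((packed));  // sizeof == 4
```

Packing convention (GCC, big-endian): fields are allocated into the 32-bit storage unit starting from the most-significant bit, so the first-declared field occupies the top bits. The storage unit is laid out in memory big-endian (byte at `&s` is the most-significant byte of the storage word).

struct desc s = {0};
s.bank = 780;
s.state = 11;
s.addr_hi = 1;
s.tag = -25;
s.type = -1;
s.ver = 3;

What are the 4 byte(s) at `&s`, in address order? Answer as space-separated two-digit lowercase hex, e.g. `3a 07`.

bank:10 = 780 → 0x30c << 22 → word 0xc3000000
state:4 = 11 → 0xb << 18 → word 0xc32c0000
addr_hi:2 = 1 → 0x1 << 16 → word 0xc32d0000
tag:8 = -25 → 0xe7 << 8 → word 0xc32de700
type:4 = -1 → 0xf << 4 → word 0xc32de7f0
ver:4 = 3 → 0x3 << 0 → word 0xc32de7f3
word = 0xc32de7f3 → big-endian bytes:
  [0]=0xc3  [1]=0x2d  [2]=0xe7  [3]=0xf3

c3 2d e7 f3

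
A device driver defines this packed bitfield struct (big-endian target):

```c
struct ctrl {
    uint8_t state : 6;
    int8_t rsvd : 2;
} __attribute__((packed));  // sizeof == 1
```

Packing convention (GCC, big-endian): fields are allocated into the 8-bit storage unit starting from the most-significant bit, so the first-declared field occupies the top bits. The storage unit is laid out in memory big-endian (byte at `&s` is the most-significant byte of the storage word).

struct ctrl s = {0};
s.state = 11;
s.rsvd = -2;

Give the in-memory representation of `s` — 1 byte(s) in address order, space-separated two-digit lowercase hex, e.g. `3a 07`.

2e

state (6b) val=11 bits=0xb at bit 2: 0x2c
rsvd (2b) val=-2 bits=0x2 at bit 0: 0x2e
word = 0x2e → big-endian bytes:
  [0]=0x2e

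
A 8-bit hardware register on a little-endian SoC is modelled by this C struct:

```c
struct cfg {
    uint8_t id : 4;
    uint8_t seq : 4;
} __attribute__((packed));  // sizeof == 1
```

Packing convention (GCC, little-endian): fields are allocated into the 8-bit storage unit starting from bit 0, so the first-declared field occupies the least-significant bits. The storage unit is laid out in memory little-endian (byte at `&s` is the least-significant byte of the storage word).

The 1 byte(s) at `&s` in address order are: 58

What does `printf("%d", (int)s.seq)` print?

[0]=0x58 (little-endian) → word 0x58
id [0+:4] = (word>>0) & 0xf = 8
seq [4+:4] = (word>>4) & 0xf = 5  ←

5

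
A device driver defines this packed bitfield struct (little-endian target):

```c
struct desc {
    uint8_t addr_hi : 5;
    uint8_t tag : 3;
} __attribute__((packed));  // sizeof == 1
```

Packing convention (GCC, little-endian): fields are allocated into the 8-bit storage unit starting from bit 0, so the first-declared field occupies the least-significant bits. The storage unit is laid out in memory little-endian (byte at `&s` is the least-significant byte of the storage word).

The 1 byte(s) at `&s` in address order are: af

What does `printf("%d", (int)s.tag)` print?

5

[0]=0xaf (little-endian) → word 0xaf
addr_hi:5 @ bit 0 → (0xaf>>0)&0x1f = 0xf
tag:3 @ bit 5 → (0xaf>>5)&0x7 = 0x5  ←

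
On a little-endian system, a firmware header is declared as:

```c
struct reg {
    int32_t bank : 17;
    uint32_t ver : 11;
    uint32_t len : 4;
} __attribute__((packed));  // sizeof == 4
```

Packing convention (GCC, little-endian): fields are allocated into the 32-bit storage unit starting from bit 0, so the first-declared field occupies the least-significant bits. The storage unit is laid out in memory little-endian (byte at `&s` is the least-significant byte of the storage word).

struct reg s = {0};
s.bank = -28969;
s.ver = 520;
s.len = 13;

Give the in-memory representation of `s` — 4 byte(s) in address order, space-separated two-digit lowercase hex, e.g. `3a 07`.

d7 8e 11 d4

[0+:17] bank=-28969 & 0x1ffff = 0x18ed7; word=0x00018ed7
[17+:11] ver=520 & 0x7ff = 0x208; word=0x04118ed7
[28+:4] len=13 & 0xf = 0xd; word=0xd4118ed7
word = 0xd4118ed7 → little-endian bytes:
  [0]=0xd7  [1]=0x8e  [2]=0x11  [3]=0xd4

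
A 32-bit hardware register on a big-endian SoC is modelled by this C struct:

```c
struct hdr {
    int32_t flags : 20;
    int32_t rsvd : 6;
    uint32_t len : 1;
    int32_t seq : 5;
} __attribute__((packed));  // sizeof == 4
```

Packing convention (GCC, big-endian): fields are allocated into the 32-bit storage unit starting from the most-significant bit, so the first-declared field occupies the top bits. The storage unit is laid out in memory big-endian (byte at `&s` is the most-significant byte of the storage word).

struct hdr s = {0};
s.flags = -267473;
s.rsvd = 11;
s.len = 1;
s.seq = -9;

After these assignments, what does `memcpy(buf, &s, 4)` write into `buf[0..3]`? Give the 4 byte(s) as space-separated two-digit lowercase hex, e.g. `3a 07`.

[12+:20] flags=-267473 & 0xfffff = 0xbeb2f; word=0xbeb2f000
[6+:6] rsvd=11 & 0x3f = 0xb; word=0xbeb2f2c0
[5+:1] len=1 & 0x1 = 0x1; word=0xbeb2f2e0
[0+:5] seq=-9 & 0x1f = 0x17; word=0xbeb2f2f7
word = 0xbeb2f2f7 → big-endian bytes:
  [0]=0xbe  [1]=0xb2  [2]=0xf2  [3]=0xf7

be b2 f2 f7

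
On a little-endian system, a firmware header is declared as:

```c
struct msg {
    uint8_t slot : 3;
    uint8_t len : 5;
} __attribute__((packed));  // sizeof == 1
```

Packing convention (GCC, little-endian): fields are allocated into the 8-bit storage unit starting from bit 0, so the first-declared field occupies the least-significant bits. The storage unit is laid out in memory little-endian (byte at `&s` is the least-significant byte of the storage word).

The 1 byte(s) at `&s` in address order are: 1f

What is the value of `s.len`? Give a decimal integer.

3

[0]=0x1f (little-endian) → word 0x1f
slot:3 @ bit 0 → (0x1f>>0)&0x7 = 0x7
len:5 @ bit 3 → (0x1f>>3)&0x1f = 0x3  ←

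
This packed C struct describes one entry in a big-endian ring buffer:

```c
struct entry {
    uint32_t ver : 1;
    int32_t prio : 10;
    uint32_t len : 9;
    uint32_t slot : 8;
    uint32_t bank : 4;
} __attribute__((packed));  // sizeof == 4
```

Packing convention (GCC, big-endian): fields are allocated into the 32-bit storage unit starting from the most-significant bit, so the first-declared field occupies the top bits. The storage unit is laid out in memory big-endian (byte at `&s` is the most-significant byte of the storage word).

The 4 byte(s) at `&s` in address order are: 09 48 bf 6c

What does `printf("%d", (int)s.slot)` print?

[0]=0x09 [1]=0x48 [2]=0xbf [3]=0x6c (big-endian) → word 0x0948bf6c
ver [31+:1] = (word>>31) & 0x1 = 0
prio [21+:10] = (word>>21) & 0x3ff = 74
len [12+:9] = (word>>12) & 0x1ff = 139
slot [4+:8] = (word>>4) & 0xff = 246  ←
bank [0+:4] = (word>>0) & 0xf = 12

246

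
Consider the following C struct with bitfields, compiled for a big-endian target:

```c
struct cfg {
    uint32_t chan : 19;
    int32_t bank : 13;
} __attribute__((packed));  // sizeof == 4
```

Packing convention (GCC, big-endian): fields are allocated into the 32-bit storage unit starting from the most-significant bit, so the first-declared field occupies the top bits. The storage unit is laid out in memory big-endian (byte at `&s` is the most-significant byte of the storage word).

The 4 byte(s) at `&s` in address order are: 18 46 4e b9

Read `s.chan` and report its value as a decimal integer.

[0]=0x18 [1]=0x46 [2]=0x4e [3]=0xb9 (big-endian) → word 0x18464eb9
chan [13+:19] = (word>>13) & 0x7ffff = 49714  ←
bank [0+:13] = (word>>0) & 0x1fff = 3769

49714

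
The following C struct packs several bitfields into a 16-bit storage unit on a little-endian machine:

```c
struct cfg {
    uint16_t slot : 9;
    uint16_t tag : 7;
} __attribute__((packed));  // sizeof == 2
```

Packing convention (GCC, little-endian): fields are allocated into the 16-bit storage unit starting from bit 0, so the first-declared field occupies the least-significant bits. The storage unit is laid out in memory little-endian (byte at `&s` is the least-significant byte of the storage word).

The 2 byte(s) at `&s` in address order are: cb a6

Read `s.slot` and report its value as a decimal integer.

203

[0]=0xcb [1]=0xa6 (little-endian) → word 0xa6cb
slot [0+:9] = (word>>0) & 0x1ff = 203  ←
tag [9+:7] = (word>>9) & 0x7f = 83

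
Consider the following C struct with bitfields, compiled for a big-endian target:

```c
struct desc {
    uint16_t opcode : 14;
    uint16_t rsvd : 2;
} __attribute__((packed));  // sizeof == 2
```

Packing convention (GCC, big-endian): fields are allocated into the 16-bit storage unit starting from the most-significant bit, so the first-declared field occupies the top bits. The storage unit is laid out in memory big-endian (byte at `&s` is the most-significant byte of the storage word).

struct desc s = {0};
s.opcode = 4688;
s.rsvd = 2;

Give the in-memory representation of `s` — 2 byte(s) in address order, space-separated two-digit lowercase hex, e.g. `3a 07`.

opcode (14b) val=4688 bits=0x1250 at bit 2: 0x4940
rsvd (2b) val=2 bits=0x2 at bit 0: 0x4942
word = 0x4942 → big-endian bytes:
  [0]=0x49  [1]=0x42

49 42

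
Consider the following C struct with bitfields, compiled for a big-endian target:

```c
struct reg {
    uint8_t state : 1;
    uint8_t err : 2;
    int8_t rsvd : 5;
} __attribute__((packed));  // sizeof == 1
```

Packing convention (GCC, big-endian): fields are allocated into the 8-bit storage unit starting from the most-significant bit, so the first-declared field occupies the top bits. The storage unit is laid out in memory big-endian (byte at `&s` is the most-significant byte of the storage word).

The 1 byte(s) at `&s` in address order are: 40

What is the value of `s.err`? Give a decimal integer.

2

[0]=0x40 (big-endian) → word 0x40
state:1 @ bit 7 → (0x40>>7)&0x1 = 0x0
err:2 @ bit 5 → (0x40>>5)&0x3 = 0x2  ←
rsvd:5 @ bit 0 → (0x40>>0)&0x1f = 0x0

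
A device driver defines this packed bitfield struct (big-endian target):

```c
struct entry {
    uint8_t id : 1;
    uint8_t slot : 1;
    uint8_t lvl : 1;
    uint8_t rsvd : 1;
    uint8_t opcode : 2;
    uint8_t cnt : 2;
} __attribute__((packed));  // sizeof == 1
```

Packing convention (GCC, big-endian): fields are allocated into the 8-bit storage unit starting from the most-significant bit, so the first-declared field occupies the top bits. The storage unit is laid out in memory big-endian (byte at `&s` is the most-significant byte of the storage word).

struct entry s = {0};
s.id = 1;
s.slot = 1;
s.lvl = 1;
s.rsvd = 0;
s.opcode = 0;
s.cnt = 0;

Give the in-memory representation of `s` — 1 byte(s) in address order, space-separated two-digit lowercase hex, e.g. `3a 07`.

id:1 = 1 → 0x1 << 7 → word 0x80
slot:1 = 1 → 0x1 << 6 → word 0xc0
lvl:1 = 1 → 0x1 << 5 → word 0xe0
rsvd:1 = 0 → 0x0 << 4 → word 0xe0
opcode:2 = 0 → 0x0 << 2 → word 0xe0
cnt:2 = 0 → 0x0 << 0 → word 0xe0
word = 0xe0 → big-endian bytes:
  [0]=0xe0

e0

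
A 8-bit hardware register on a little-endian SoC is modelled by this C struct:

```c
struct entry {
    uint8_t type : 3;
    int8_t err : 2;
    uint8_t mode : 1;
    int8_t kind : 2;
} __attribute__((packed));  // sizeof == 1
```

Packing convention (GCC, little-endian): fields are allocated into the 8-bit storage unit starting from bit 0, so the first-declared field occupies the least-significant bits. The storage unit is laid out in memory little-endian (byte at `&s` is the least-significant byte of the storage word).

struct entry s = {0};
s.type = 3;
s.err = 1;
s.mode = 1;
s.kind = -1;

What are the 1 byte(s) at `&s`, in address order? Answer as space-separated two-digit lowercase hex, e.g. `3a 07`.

eb

type (3b) val=3 bits=0x3 at bit 0: 0x03
err (2b) val=1 bits=0x1 at bit 3: 0x0b
mode (1b) val=1 bits=0x1 at bit 5: 0x2b
kind (2b) val=-1 bits=0x3 at bit 6: 0xeb
word = 0xeb → little-endian bytes:
  [0]=0xeb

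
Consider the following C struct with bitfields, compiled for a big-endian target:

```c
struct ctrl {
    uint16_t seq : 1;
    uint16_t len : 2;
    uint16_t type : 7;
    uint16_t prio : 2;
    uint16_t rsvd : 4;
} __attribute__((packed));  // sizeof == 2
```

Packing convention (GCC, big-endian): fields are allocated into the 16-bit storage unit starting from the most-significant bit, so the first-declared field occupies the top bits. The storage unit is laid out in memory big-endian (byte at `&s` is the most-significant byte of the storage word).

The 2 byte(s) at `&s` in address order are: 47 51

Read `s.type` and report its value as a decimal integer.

[0]=0x47 [1]=0x51 (big-endian) → word 0x4751
seq [15+:1] = (word>>15) & 0x1 = 0
len [13+:2] = (word>>13) & 0x3 = 2
type [6+:7] = (word>>6) & 0x7f = 29  ←
prio [4+:2] = (word>>4) & 0x3 = 1
rsvd [0+:4] = (word>>0) & 0xf = 1

29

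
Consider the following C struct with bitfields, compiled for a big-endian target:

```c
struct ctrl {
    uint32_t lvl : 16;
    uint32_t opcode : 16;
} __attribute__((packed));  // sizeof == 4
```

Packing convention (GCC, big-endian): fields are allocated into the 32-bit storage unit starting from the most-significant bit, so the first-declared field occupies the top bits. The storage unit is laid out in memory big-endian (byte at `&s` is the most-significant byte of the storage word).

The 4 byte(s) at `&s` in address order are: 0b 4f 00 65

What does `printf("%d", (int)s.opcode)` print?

101

[0]=0x0b [1]=0x4f [2]=0x00 [3]=0x65 (big-endian) → word 0x0b4f0065
lvl [16+:16] = (word>>16) & 0xffff = 2895
opcode [0+:16] = (word>>0) & 0xffff = 101  ←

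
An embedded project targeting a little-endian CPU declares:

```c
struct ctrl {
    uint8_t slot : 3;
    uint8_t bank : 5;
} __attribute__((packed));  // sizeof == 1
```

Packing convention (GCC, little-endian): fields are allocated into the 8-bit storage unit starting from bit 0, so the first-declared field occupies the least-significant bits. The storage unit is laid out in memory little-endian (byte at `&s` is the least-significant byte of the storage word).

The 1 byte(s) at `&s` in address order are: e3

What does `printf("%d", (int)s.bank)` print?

[0]=0xe3 (little-endian) → word 0xe3
slot:3 @ bit 0 → (0xe3>>0)&0x7 = 0x3
bank:5 @ bit 3 → (0xe3>>3)&0x1f = 0x1c  ←

28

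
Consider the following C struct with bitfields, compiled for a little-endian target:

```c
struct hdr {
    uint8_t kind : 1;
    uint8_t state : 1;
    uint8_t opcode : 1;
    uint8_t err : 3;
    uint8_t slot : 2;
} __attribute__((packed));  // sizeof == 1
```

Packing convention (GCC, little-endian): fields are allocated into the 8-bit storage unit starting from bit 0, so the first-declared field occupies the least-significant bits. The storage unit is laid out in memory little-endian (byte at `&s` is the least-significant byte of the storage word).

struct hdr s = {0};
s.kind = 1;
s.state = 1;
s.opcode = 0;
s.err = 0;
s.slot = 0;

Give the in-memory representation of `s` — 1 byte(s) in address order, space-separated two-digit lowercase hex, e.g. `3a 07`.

[0+:1] kind=1 & 0x1 = 0x1; word=0x01
[1+:1] state=1 & 0x1 = 0x1; word=0x03
[2+:1] opcode=0 & 0x1 = 0x0; word=0x03
[3+:3] err=0 & 0x7 = 0x0; word=0x03
[6+:2] slot=0 & 0x3 = 0x0; word=0x03
word = 0x03 → little-endian bytes:
  [0]=0x03

03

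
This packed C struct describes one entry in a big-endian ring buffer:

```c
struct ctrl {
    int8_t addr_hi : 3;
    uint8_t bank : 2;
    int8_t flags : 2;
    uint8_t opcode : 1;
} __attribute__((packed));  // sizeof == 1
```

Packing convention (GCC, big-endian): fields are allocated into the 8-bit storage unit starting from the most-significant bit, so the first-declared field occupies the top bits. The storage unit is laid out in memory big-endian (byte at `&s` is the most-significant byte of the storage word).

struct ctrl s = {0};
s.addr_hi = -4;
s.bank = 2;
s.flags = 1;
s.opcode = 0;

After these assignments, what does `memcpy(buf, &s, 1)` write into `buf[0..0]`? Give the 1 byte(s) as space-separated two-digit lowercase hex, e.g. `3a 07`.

addr_hi (3b) val=-4 bits=0x4 at bit 5: 0x80
bank (2b) val=2 bits=0x2 at bit 3: 0x90
flags (2b) val=1 bits=0x1 at bit 1: 0x92
opcode (1b) val=0 bits=0x0 at bit 0: 0x92
word = 0x92 → big-endian bytes:
  [0]=0x92

92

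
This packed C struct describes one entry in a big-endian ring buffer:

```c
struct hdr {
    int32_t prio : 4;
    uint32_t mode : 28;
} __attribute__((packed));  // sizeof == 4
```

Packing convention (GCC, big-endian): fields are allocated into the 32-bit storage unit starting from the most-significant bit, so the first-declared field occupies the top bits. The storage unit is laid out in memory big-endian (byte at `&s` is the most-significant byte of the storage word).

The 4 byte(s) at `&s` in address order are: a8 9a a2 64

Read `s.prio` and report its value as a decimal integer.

-6

[0]=0xa8 [1]=0x9a [2]=0xa2 [3]=0x64 (big-endian) → word 0xa89aa264
prio [28+:4] = (word>>28) & 0xf = 10  ←
mode [0+:28] = (word>>0) & 0xfffffff = 144351844
prio signed 4b, MSB=1: 10 - 16 = -6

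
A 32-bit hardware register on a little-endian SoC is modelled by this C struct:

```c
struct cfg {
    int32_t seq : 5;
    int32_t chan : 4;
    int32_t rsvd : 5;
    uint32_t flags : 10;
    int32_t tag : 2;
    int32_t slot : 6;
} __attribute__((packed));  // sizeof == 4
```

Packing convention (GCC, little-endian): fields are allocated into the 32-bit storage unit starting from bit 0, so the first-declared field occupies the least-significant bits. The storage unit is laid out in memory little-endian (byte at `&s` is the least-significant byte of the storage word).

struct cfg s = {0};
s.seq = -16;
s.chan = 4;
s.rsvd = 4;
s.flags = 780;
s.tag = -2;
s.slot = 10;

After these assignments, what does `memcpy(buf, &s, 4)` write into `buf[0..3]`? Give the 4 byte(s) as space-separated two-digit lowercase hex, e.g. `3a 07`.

90 08 c3 2a

seq:5 = -16 → 0x10 << 0 → word 0x00000010
chan:4 = 4 → 0x4 << 5 → word 0x00000090
rsvd:5 = 4 → 0x4 << 9 → word 0x00000890
flags:10 = 780 → 0x30c << 14 → word 0x00c30890
tag:2 = -2 → 0x2 << 24 → word 0x02c30890
slot:6 = 10 → 0xa << 26 → word 0x2ac30890
word = 0x2ac30890 → little-endian bytes:
  [0]=0x90  [1]=0x08  [2]=0xc3  [3]=0x2a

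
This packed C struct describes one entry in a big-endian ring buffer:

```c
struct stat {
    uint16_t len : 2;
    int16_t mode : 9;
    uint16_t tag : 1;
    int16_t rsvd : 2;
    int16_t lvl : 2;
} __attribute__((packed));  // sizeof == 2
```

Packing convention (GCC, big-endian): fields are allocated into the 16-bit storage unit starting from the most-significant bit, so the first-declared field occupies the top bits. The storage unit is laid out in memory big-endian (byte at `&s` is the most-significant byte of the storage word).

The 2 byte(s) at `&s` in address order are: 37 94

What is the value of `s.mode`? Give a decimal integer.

[0]=0x37 [1]=0x94 (big-endian) → word 0x3794
len:2 @ bit 14 → (0x3794>>14)&0x3 = 0x0
mode:9 @ bit 5 → (0x3794>>5)&0x1ff = 0x1bc  ←
tag:1 @ bit 4 → (0x3794>>4)&0x1 = 0x1
rsvd:2 @ bit 2 → (0x3794>>2)&0x3 = 0x1
lvl:2 @ bit 0 → (0x3794>>0)&0x3 = 0x0
mode signed 9b, MSB=1: 444 - 512 = -68

-68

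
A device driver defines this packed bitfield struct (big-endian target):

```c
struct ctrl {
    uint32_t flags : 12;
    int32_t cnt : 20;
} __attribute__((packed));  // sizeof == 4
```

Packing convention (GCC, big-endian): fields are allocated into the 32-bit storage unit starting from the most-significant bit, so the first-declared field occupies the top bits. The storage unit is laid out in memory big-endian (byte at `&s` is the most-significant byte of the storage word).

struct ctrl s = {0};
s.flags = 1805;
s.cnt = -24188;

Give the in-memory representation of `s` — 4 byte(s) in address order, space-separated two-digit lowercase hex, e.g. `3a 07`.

70 df a1 84

[20+:12] flags=1805 & 0xfff = 0x70d; word=0x70d00000
[0+:20] cnt=-24188 & 0xfffff = 0xfa184; word=0x70dfa184
word = 0x70dfa184 → big-endian bytes:
  [0]=0x70  [1]=0xdf  [2]=0xa1  [3]=0x84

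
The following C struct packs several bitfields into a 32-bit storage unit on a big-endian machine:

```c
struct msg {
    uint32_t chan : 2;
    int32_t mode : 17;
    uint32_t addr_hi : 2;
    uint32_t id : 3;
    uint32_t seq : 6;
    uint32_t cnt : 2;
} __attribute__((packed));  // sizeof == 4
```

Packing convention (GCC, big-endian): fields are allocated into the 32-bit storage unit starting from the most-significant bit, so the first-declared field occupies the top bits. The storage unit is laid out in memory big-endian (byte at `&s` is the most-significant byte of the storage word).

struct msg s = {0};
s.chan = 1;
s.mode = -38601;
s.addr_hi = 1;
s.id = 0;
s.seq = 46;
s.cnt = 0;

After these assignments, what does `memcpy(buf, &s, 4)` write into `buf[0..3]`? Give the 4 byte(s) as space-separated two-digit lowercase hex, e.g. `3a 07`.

6d 26 e8 b8

chan (2b) val=1 bits=0x1 at bit 30: 0x40000000
mode (17b) val=-38601 bits=0x16937 at bit 13: 0x6d26e000
addr_hi (2b) val=1 bits=0x1 at bit 11: 0x6d26e800
id (3b) val=0 bits=0x0 at bit 8: 0x6d26e800
seq (6b) val=46 bits=0x2e at bit 2: 0x6d26e8b8
cnt (2b) val=0 bits=0x0 at bit 0: 0x6d26e8b8
word = 0x6d26e8b8 → big-endian bytes:
  [0]=0x6d  [1]=0x26  [2]=0xe8  [3]=0xb8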